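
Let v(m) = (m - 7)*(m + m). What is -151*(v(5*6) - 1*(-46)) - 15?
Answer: -215341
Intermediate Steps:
v(m) = 2*m*(-7 + m) (v(m) = (-7 + m)*(2*m) = 2*m*(-7 + m))
-151*(v(5*6) - 1*(-46)) - 15 = -151*(2*(5*6)*(-7 + 5*6) - 1*(-46)) - 15 = -151*(2*30*(-7 + 30) + 46) - 15 = -151*(2*30*23 + 46) - 15 = -151*(1380 + 46) - 15 = -151*1426 - 15 = -215326 - 15 = -215341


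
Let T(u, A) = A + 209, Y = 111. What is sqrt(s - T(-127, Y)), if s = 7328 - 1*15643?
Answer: I*sqrt(8635) ≈ 92.925*I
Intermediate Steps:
T(u, A) = 209 + A
s = -8315 (s = 7328 - 15643 = -8315)
sqrt(s - T(-127, Y)) = sqrt(-8315 - (209 + 111)) = sqrt(-8315 - 1*320) = sqrt(-8315 - 320) = sqrt(-8635) = I*sqrt(8635)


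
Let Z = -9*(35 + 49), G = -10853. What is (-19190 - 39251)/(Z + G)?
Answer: 58441/11609 ≈ 5.0341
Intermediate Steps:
Z = -756 (Z = -9*84 = -756)
(-19190 - 39251)/(Z + G) = (-19190 - 39251)/(-756 - 10853) = -58441/(-11609) = -58441*(-1/11609) = 58441/11609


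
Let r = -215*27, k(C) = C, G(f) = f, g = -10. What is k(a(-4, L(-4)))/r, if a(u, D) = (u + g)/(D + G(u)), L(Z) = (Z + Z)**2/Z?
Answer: -7/58050 ≈ -0.00012059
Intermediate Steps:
L(Z) = 4*Z (L(Z) = (2*Z)**2/Z = (4*Z**2)/Z = 4*Z)
a(u, D) = (-10 + u)/(D + u) (a(u, D) = (u - 10)/(D + u) = (-10 + u)/(D + u))
r = -5805
k(a(-4, L(-4)))/r = ((-10 - 4)/(4*(-4) - 4))/(-5805) = (-14/(-16 - 4))*(-1/5805) = (-14/(-20))*(-1/5805) = -1/20*(-14)*(-1/5805) = (7/10)*(-1/5805) = -7/58050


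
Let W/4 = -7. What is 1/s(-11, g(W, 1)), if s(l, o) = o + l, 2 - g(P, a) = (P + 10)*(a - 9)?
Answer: -1/153 ≈ -0.0065359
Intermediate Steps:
W = -28 (W = 4*(-7) = -28)
g(P, a) = 2 - (-9 + a)*(10 + P) (g(P, a) = 2 - (P + 10)*(a - 9) = 2 - (10 + P)*(-9 + a) = 2 - (-9 + a)*(10 + P))
s(l, o) = l + o
1/s(-11, g(W, 1)) = 1/(-11 + (92 - 10*1 + 9*(-28) - 1*(-28)*1)) = 1/(-11 + (92 - 10 - 252 + 28)) = 1/(-11 - 142) = 1/(-153) = -1/153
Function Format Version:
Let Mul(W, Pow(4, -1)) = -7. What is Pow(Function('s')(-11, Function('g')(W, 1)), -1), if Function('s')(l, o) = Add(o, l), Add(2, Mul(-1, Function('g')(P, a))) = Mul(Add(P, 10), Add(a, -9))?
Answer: Rational(-1, 153) ≈ -0.0065359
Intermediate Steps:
W = -28 (W = Mul(4, -7) = -28)
Function('g')(P, a) = Add(2, Mul(-1, Add(-9, a), Add(10, P))) (Function('g')(P, a) = Add(2, Mul(-1, Mul(Add(P, 10), Add(a, -9)))) = Add(2, Mul(-1, Mul(Add(10, P), Add(-9, a)))) = Add(2, Mul(-1, Mul(Add(-9, a), Add(10, P)))) = Add(2, Mul(-1, Add(-9, a), Add(10, P))))
Function('s')(l, o) = Add(l, o)
Pow(Function('s')(-11, Function('g')(W, 1)), -1) = Pow(Add(-11, Add(92, Mul(-10, 1), Mul(9, -28), Mul(-1, -28, 1))), -1) = Pow(Add(-11, Add(92, -10, -252, 28)), -1) = Pow(Add(-11, -142), -1) = Pow(-153, -1) = Rational(-1, 153)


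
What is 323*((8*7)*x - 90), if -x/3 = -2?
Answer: 79458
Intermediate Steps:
x = 6 (x = -3*(-2) = 6)
323*((8*7)*x - 90) = 323*((8*7)*6 - 90) = 323*(56*6 - 90) = 323*(336 - 90) = 323*246 = 79458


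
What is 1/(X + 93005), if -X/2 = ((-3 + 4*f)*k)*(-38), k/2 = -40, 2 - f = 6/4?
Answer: 1/99085 ≈ 1.0092e-5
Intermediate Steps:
f = 1/2 (f = 2 - 6/4 = 2 - 1*3/2 = 2 - 3/2 = 1/2 ≈ 0.50000)
k = -80 (k = 2*(-40) = -80)
X = 6080 (X = -2*(-3 + 4*(1/2))*(-80)*(-38) = -2*(-3 + 2)*(-80)*(-38) = -2*(-1*(-80))*(-38) = -160*(-38) = -2*(-3040) = 6080)
1/(X + 93005) = 1/(6080 + 93005) = 1/99085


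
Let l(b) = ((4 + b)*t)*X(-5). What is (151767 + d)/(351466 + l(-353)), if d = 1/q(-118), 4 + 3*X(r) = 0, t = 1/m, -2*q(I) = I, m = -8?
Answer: 53725524/124398373 ≈ 0.43188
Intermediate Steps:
q(I) = -I/2
t = -⅛ (t = 1/(-8) = -⅛ ≈ -0.12500)
X(r) = -4/3 (X(r) = -4/3 + (⅓)*0 = -4/3 + 0 = -4/3)
d = 1/59 (d = 1/(-½*(-118)) = 1/59 ≈ 0.016949)
l(b) = ⅔ + b/6 (l(b) = ((4 + b)*(-⅛))*(-4/3) = (-½ - b/8)*(-4/3) = ⅔ + b/6)
(151767 + d)/(351466 + l(-353)) = (151767 + 1/59)/(351466 + (⅔ + (⅙)*(-353))) = 8954254/(59*(351466 + (⅔ - 353/6))) = 8954254/(59*(351466 - 349/6)) = 8954254/(59*(2108447/6)) = (8954254/59)*(6/2108447) = 53725524/124398373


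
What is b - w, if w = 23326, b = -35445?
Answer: -58771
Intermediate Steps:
b - w = -35445 - 1*23326 = -35445 - 23326 = -58771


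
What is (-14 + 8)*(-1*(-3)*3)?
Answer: -54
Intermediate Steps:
(-14 + 8)*(-1*(-3)*3) = -18*3 = -6*9 = -54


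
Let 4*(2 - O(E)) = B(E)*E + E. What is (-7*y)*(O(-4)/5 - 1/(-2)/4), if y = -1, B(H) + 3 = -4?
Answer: -189/40 ≈ -4.7250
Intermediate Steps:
B(H) = -7 (B(H) = -3 - 4 = -7)
O(E) = 2 + 3*E/2 (O(E) = 2 - (-7*E + E)/4 = 2 - (-3)*E/2 = 2 + 3*E/2)
(-7*y)*(O(-4)/5 - 1/(-2)/4) = (-7*(-1))*((2 + (3/2)*(-4))/5 - 1/(-2)/4) = 7*((2 - 6)*(⅕) - 1*(-½)*(¼)) = 7*(-4*⅕ + (½)*(¼)) = 7*(-⅘ + ⅛) = 7*(-27/40) = -189/40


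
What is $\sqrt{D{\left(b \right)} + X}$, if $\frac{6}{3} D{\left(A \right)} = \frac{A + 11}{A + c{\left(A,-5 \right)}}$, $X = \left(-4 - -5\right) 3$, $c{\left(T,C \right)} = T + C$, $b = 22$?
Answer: $\frac{\sqrt{2314}}{26} \approx 1.8502$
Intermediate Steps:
$c{\left(T,C \right)} = C + T$
$X = 3$ ($X = \left(-4 + 5\right) 3 = 1 \cdot 3 = 3$)
$D{\left(A \right)} = \frac{11 + A}{2 \left(-5 + 2 A\right)}$ ($D{\left(A \right)} = \frac{\left(A + 11\right) \frac{1}{A + \left(-5 + A\right)}}{2} = \frac{\left(11 + A\right) \frac{1}{-5 + 2 A}}{2} = \frac{\frac{1}{-5 + 2 A} \left(11 + A\right)}{2} = \frac{11 + A}{2 \left(-5 + 2 A\right)}$)
$\sqrt{D{\left(b \right)} + X} = \sqrt{\frac{11 + 22}{2 \left(-5 + 2 \cdot 22\right)} + 3} = \sqrt{\frac{1}{2} \frac{1}{-5 + 44} \cdot 33 + 3} = \sqrt{\frac{1}{2} \cdot \frac{1}{39} \cdot 33 + 3} = \sqrt{\frac{11}{26} + 3} = \sqrt{\frac{89}{26}} = \frac{\sqrt{2314}}{26}$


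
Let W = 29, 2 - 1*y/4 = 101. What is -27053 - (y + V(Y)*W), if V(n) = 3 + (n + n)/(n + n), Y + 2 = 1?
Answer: -26773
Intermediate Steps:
y = -396 (y = 8 - 4*101 = 8 - 404 = -396)
Y = -1 (Y = -2 + 1 = -1)
V(n) = 4 (V(n) = 3 + (2*n)/((2*n)) = 3 + (2*n)*(1/(2*n)) = 3 + 1 = 4)
-27053 - (y + V(Y)*W) = -27053 - (-396 + 4*29) = -27053 - (-396 + 116) = -27053 - 1*(-280) = -27053 + 280 = -26773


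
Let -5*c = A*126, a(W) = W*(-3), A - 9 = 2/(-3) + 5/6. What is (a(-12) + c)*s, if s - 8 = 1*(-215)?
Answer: 40365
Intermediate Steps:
A = 55/6 (A = 9 + (2/(-3) + 5/6) = 9 + (2*(-1/3) + 5*(1/6)) = 9 + (-2/3 + 5/6) = 9 + 1/6 = 55/6 ≈ 9.1667)
s = -207 (s = 8 + 1*(-215) = 8 - 215 = -207)
a(W) = -3*W
c = -231 (c = -11*126/6 = -1/5*1155 = -231)
(a(-12) + c)*s = (-3*(-12) - 231)*(-207) = (36 - 231)*(-207) = -195*(-207) = 40365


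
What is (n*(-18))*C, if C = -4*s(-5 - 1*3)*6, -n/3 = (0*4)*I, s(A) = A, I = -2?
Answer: 0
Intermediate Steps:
n = 0 (n = -3*0*4*(-2) = -0*(-2) = -3*0 = 0)
C = 192 (C = -4*(-5 - 1*3)*6 = -4*(-5 - 3)*6 = -4*(-8)*6 = 32*6 = 192)
(n*(-18))*C = (0*(-18))*192 = 0*192 = 0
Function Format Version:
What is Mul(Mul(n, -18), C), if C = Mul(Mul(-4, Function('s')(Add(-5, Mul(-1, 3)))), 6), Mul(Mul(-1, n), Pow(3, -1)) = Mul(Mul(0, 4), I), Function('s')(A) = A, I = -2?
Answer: 0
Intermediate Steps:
n = 0 (n = Mul(-3, Mul(Mul(0, 4), -2)) = Mul(-3, Mul(0, -2)) = Mul(-3, 0) = 0)
C = 192 (C = Mul(Mul(-4, Add(-5, Mul(-1, 3))), 6) = Mul(Mul(-4, Add(-5, -3)), 6) = Mul(Mul(-4, -8), 6) = Mul(32, 6) = 192)
Mul(Mul(n, -18), C) = Mul(Mul(0, -18), 192) = Mul(0, 192) = 0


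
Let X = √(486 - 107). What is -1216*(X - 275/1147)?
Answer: 334400/1147 - 1216*√379 ≈ -23381.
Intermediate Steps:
X = √379 ≈ 19.468
-1216*(X - 275/1147) = -1216*(√379 - 275/1147) = -1216*(-275/1147 + √379) = 334400/1147 - 1216*√379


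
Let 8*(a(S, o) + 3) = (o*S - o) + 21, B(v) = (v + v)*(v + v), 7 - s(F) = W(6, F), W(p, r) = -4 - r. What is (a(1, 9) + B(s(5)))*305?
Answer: 2497645/8 ≈ 3.1221e+5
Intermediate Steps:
s(F) = 11 + F (s(F) = 7 - (-4 - F) = 7 + (4 + F) = 11 + F)
B(v) = 4*v² (B(v) = (2*v)*(2*v) = 4*v²)
a(S, o) = -3/8 - o/8 + S*o/8 (a(S, o) = -3 + ((o*S - o) + 21)/8 = -3 + ((S*o - o) + 21)/8 = -3 + ((-o + S*o) + 21)/8 = -3 + (21 - o + S*o)/8 = -3 + (21/8 - o/8 + S*o/8) = -3/8 - o/8 + S*o/8)
(a(1, 9) + B(s(5)))*305 = ((-3/8 - ⅛*9 + (⅛)*1*9) + 4*(11 + 5)²)*305 = ((-3/8 - 9/8 + 9/8) + 4*16²)*305 = (-3/8 + 4*256)*305 = (-3/8 + 1024)*305 = (8189/8)*305 = 2497645/8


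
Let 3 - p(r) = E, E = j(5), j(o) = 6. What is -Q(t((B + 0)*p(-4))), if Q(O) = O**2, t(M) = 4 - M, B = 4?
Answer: -256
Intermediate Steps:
E = 6
p(r) = -3 (p(r) = 3 - 1*6 = 3 - 6 = -3)
-Q(t((B + 0)*p(-4))) = -(4 - (4 + 0)*(-3))**2 = -(4 - 4*(-3))**2 = -(4 - 1*(-12))**2 = -(4 + 12)**2 = -1*16**2 = -1*256 = -256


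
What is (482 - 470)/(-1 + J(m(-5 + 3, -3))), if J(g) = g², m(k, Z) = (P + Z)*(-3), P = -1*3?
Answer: 12/323 ≈ 0.037152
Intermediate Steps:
P = -3
m(k, Z) = 9 - 3*Z (m(k, Z) = (-3 + Z)*(-3) = 9 - 3*Z)
(482 - 470)/(-1 + J(m(-5 + 3, -3))) = (482 - 470)/(-1 + (9 - 3*(-3))²) = 12/(-1 + (9 + 9)²) = 12/(-1 + 18²) = 12/(-1 + 324) = 12/323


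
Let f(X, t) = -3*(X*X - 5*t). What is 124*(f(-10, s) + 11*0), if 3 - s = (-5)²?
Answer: -78120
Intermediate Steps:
s = -22 (s = 3 - 1*(-5)² = 3 - 1*25 = 3 - 25 = -22)
f(X, t) = -3*X² + 15*t (f(X, t) = -3*(X² - 5*t) = -3*X² + 15*t)
124*(f(-10, s) + 11*0) = 124*((-3*(-10)² + 15*(-22)) + 11*0) = 124*((-3*100 - 330) + 0) = 124*((-300 - 330) + 0) = 124*(-630 + 0) = 124*(-630) = -78120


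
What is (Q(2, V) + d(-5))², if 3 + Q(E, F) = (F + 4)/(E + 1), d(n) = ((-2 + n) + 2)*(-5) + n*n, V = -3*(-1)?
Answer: 21904/9 ≈ 2433.8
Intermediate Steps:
V = 3
d(n) = n² - 5*n (d(n) = n*(-5) + n² = -5*n + n² = n² - 5*n)
Q(E, F) = -3 + (4 + F)/(1 + E) (Q(E, F) = -3 + (F + 4)/(E + 1) = -3 + (4 + F)/(1 + E))
(Q(2, V) + d(-5))² = ((1 + 3 - 3*2)/(1 + 2) - 5*(-5 - 5))² = ((1 + 3 - 6)/3 - 5*(-10))² = ((⅓)*(-2) + 50)² = (-⅔ + 50)² = (148/3)² = 21904/9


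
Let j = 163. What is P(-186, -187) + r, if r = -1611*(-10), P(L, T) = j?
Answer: 16273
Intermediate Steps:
P(L, T) = 163
r = 16110
P(-186, -187) + r = 163 + 16110 = 16273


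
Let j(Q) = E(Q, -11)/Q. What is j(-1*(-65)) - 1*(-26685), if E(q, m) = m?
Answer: 1734514/65 ≈ 26685.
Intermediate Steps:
j(Q) = -11/Q
j(-1*(-65)) - 1*(-26685) = -11/((-1*(-65))) - 1*(-26685) = -11/65 + 26685 = 1734514/65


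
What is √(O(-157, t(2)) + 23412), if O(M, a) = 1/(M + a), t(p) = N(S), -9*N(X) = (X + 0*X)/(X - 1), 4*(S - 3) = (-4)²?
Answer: √1685551749510/8485 ≈ 153.01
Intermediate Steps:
S = 7 (S = 3 + (¼)*(-4)² = 3 + (¼)*16 = 3 + 4 = 7)
N(X) = -X/(9*(-1 + X)) (N(X) = -(X + 0*X)/(9*(X - 1)) = -(X + 0)/(9*(-1 + X)) = -X/(9*(-1 + X)))
t(p) = -7/54 (t(p) = -1*7/(-9 + 9*7) = -1*7/(-9 + 63) = -1*7/54 = -1*7*1/54 = -7/54)
√(O(-157, t(2)) + 23412) = √(1/(-157 - 7/54) + 23412) = √(1/(-8485/54) + 23412) = √(-54/8485 + 23412) = √(198650766/8485) = √1685551749510/8485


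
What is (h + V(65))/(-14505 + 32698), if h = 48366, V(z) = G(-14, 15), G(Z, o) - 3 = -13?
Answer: 6908/2599 ≈ 2.6579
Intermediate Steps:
G(Z, o) = -10 (G(Z, o) = 3 - 13 = -10)
V(z) = -10
(h + V(65))/(-14505 + 32698) = (48366 - 10)/(-14505 + 32698) = 48356/18193 = 48356*(1/18193) = 6908/2599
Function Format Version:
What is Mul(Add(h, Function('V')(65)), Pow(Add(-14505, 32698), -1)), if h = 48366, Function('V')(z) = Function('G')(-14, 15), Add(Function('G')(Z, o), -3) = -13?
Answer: Rational(6908, 2599) ≈ 2.6579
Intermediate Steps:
Function('G')(Z, o) = -10 (Function('G')(Z, o) = Add(3, -13) = -10)
Function('V')(z) = -10
Mul(Add(h, Function('V')(65)), Pow(Add(-14505, 32698), -1)) = Mul(Add(48366, -10), Pow(Add(-14505, 32698), -1)) = Mul(48356, Pow(18193, -1)) = Mul(48356, Rational(1, 18193)) = Rational(6908, 2599)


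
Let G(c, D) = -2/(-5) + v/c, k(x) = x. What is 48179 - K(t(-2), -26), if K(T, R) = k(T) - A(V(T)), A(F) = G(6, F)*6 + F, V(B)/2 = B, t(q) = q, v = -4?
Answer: 240877/5 ≈ 48175.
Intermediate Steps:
G(c, D) = 2/5 - 4/c (G(c, D) = -2/(-5) - 4/c = -2*(-1/5) - 4/c = 2/5 - 4/c)
V(B) = 2*B
A(F) = -8/5 + F (A(F) = (2/5 - 4/6)*6 + F = (2/5 - 4*1/6)*6 + F = (2/5 - 2/3)*6 + F = -4/15*6 + F = -8/5 + F)
K(T, R) = 8/5 - T (K(T, R) = T - (-8/5 + 2*T) = T + (8/5 - 2*T) = 8/5 - T)
48179 - K(t(-2), -26) = 48179 - (8/5 - 1*(-2)) = 48179 - (8/5 + 2) = 48179 - 1*18/5 = 48179 - 18/5 = 240877/5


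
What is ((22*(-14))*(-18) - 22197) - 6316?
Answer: -22969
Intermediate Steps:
((22*(-14))*(-18) - 22197) - 6316 = (-308*(-18) - 22197) - 6316 = (5544 - 22197) - 6316 = -16653 - 6316 = -22969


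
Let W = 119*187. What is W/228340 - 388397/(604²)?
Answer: -2877440019/2975074480 ≈ -0.96718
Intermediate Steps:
W = 22253
W/228340 - 388397/(604²) = 22253/228340 - 388397/(604²) = 22253*(1/228340) - 388397/364816 = 3179/32620 - 388397*1/364816 = 3179/32620 - 388397/364816 = -2877440019/2975074480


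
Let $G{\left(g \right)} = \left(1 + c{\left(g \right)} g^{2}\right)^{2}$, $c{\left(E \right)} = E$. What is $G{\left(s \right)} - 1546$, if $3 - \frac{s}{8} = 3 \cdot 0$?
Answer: $191129079$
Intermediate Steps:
$s = 24$ ($s = 24 - 8 \cdot 3 \cdot 0 = 24 - 0 = 24 + 0 = 24$)
$G{\left(g \right)} = \left(1 + g^{3}\right)^{2}$ ($G{\left(g \right)} = \left(1 + g g^{2}\right)^{2} = \left(1 + g^{3}\right)^{2}$)
$G{\left(s \right)} - 1546 = \left(1 + 24^{3}\right)^{2} - 1546 = \left(1 + 13824\right)^{2} - 1546 = 13825^{2} - 1546 = 191130625 - 1546 = 191129079$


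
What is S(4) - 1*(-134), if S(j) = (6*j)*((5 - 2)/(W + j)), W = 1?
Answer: 742/5 ≈ 148.40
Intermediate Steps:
S(j) = 18*j/(1 + j) (S(j) = (6*j)*((5 - 2)/(1 + j)) = (6*j)*(3/(1 + j)) = 18*j/(1 + j))
S(4) - 1*(-134) = 18*4/(1 + 4) - 1*(-134) = 18*4/5 + 134 = 18*4*(⅕) + 134 = 72/5 + 134 = 742/5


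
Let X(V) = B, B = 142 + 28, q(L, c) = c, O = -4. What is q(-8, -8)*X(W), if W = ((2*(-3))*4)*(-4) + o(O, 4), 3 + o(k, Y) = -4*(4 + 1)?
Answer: -1360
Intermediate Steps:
o(k, Y) = -23 (o(k, Y) = -3 - 4*(4 + 1) = -3 - 4*5 = -3 - 20 = -23)
W = 73 (W = ((2*(-3))*4)*(-4) - 23 = -6*4*(-4) - 23 = -24*(-4) - 23 = 96 - 23 = 73)
B = 170
X(V) = 170
q(-8, -8)*X(W) = -8*170 = -1360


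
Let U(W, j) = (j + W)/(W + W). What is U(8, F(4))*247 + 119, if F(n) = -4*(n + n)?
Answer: -503/2 ≈ -251.50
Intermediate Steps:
F(n) = -8*n
U(W, j) = (W + j)/(2*W) (U(W, j) = (W + j)/((2*W)) = (W + j)*(1/(2*W)) = (W + j)/(2*W))
U(8, F(4))*247 + 119 = ((½)*(8 - 8*4)/8)*247 + 119 = ((½)*(⅛)*(8 - 32))*247 + 119 = ((½)*(⅛)*(-24))*247 + 119 = -3/2*247 + 119 = -741/2 + 119 = -503/2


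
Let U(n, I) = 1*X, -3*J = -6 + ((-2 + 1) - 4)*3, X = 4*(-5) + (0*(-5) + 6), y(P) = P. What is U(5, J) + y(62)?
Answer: 48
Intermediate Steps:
X = -14 (X = -20 + (0 + 6) = -20 + 6 = -14)
J = 7 (J = -(-6 + ((-2 + 1) - 4)*3)/3 = -(-6 + (-1 - 4)*3)/3 = -(-6 - 5*3)/3 = -(-6 - 15)/3 = -⅓*(-21) = 7)
U(n, I) = -14 (U(n, I) = 1*(-14) = -14)
U(5, J) + y(62) = -14 + 62 = 48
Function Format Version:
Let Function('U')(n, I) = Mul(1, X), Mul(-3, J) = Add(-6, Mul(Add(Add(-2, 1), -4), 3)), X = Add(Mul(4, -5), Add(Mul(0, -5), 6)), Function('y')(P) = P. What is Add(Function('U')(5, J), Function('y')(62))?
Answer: 48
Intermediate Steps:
X = -14 (X = Add(-20, Add(0, 6)) = Add(-20, 6) = -14)
J = 7 (J = Mul(Rational(-1, 3), Add(-6, Mul(Add(Add(-2, 1), -4), 3))) = Mul(Rational(-1, 3), Add(-6, Mul(Add(-1, -4), 3))) = Mul(Rational(-1, 3), Add(-6, Mul(-5, 3))) = Mul(Rational(-1, 3), Add(-6, -15)) = Mul(Rational(-1, 3), -21) = 7)
Function('U')(n, I) = -14 (Function('U')(n, I) = Mul(1, -14) = -14)
Add(Function('U')(5, J), Function('y')(62)) = Add(-14, 62) = 48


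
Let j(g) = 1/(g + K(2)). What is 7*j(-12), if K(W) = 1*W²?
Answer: -7/8 ≈ -0.87500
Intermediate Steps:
K(W) = W²
j(g) = 1/(4 + g) (j(g) = 1/(g + 2²) = 1/(g + 4) = 1/(4 + g))
7*j(-12) = 7/(4 - 12) = 7/(-8) = 7*(-⅛) = -7/8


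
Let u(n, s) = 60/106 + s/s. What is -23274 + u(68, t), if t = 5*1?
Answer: -1233439/53 ≈ -23272.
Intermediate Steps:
t = 5
u(n, s) = 83/53 (u(n, s) = 60*(1/106) + 1 = 30/53 + 1 = 83/53)
-23274 + u(68, t) = -23274 + 83/53 = -1233439/53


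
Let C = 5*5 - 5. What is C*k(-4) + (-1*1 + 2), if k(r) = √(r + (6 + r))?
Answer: 1 + 20*I*√2 ≈ 1.0 + 28.284*I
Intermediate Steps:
k(r) = √(6 + 2*r)
C = 20 (C = 25 - 5 = 20)
C*k(-4) + (-1*1 + 2) = 20*√(6 + 2*(-4)) + (-1*1 + 2) = 20*√(6 - 8) + (-1 + 2) = 20*√(-2) + 1 = 20*(I*√2) + 1 = 20*I*√2 + 1 = 1 + 20*I*√2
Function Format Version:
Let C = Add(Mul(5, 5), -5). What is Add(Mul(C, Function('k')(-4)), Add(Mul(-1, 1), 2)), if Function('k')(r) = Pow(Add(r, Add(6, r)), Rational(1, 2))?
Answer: Add(1, Mul(20, I, Pow(2, Rational(1, 2)))) ≈ Add(1.0000, Mul(28.284, I))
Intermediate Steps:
Function('k')(r) = Pow(Add(6, Mul(2, r)), Rational(1, 2))
C = 20 (C = Add(25, -5) = 20)
Add(Mul(C, Function('k')(-4)), Add(Mul(-1, 1), 2)) = Add(Mul(20, Pow(Add(6, Mul(2, -4)), Rational(1, 2))), Add(Mul(-1, 1), 2)) = Add(Mul(20, Pow(Add(6, -8), Rational(1, 2))), Add(-1, 2)) = Add(Mul(20, Pow(-2, Rational(1, 2))), 1) = Add(Mul(20, Mul(I, Pow(2, Rational(1, 2)))), 1) = Add(Mul(20, I, Pow(2, Rational(1, 2))), 1) = Add(1, Mul(20, I, Pow(2, Rational(1, 2))))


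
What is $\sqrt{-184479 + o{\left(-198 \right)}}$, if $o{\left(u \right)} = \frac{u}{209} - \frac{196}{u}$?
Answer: $\frac{i \sqrt{72524028071}}{627} \approx 429.51 i$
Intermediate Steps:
$o{\left(u \right)} = - \frac{196}{u} + \frac{u}{209}$ ($o{\left(u \right)} = u \frac{1}{209} - \frac{196}{u} = \frac{u}{209} - \frac{196}{u} = - \frac{196}{u} + \frac{u}{209}$)
$\sqrt{-184479 + o{\left(-198 \right)}} = \sqrt{-184479 + \left(- \frac{196}{-198} + \frac{1}{209} \left(-198\right)\right)} = \sqrt{-184479 - - \frac{80}{1881}} = \sqrt{-184479 + \left(\frac{98}{99} - \frac{18}{19}\right)} = \sqrt{-184479 + \frac{80}{1881}} = \sqrt{- \frac{347004919}{1881}} = \frac{i \sqrt{72524028071}}{627}$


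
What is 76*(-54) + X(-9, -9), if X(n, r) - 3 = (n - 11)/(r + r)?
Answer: -36899/9 ≈ -4099.9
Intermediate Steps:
X(n, r) = 3 + (-11 + n)/(2*r) (X(n, r) = 3 + (n - 11)/(r + r) = 3 + (-11 + n)/((2*r)) = 3 + (-11 + n)*(1/(2*r)) = 3 + (-11 + n)/(2*r))
76*(-54) + X(-9, -9) = 76*(-54) + (½)*(-11 - 9 + 6*(-9))/(-9) = -4104 + (½)*(-⅑)*(-11 - 9 - 54) = -4104 + (½)*(-⅑)*(-74) = -4104 + 37/9 = -36899/9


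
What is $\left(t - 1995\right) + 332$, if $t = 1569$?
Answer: $-94$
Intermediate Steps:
$\left(t - 1995\right) + 332 = \left(1569 - 1995\right) + 332 = -426 + 332 = -94$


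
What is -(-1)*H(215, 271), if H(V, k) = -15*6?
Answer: -90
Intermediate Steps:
H(V, k) = -90
-(-1)*H(215, 271) = -(-1)*(-90) = -1*90 = -90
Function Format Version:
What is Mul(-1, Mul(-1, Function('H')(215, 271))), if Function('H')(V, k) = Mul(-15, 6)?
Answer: -90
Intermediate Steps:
Function('H')(V, k) = -90
Mul(-1, Mul(-1, Function('H')(215, 271))) = Mul(-1, Mul(-1, -90)) = Mul(-1, 90) = -90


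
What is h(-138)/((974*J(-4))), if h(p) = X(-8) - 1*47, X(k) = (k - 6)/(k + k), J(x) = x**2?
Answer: -369/124672 ≈ -0.0029598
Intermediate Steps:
X(k) = (-6 + k)/(2*k) (X(k) = (-6 + k)/((2*k)) = (-6 + k)*(1/(2*k)) = (-6 + k)/(2*k))
h(p) = -369/8 (h(p) = (1/2)*(-6 - 8)/(-8) - 1*47 = (1/2)*(-1/8)*(-14) - 47 = 7/8 - 47 = -369/8)
h(-138)/((974*J(-4))) = -369/(8*(974*(-4)**2)) = -369/(8*(974*16)) = -369/8/15584 = -369/8*1/15584 = -369/124672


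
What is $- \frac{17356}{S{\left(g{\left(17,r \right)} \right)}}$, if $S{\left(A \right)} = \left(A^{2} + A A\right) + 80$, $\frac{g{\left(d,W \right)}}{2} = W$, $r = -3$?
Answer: $- \frac{4339}{38} \approx -114.18$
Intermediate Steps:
$g{\left(d,W \right)} = 2 W$
$S{\left(A \right)} = 80 + 2 A^{2}$ ($S{\left(A \right)} = \left(A^{2} + A^{2}\right) + 80 = 2 A^{2} + 80 = 80 + 2 A^{2}$)
$- \frac{17356}{S{\left(g{\left(17,r \right)} \right)}} = - \frac{17356}{80 + 2 \left(2 \left(-3\right)\right)^{2}} = - \frac{17356}{80 + 2 \left(-6\right)^{2}} = - \frac{17356}{80 + 2 \cdot 36} = - \frac{17356}{80 + 72} = - \frac{17356}{152} = \left(-17356\right) \frac{1}{152} = - \frac{4339}{38}$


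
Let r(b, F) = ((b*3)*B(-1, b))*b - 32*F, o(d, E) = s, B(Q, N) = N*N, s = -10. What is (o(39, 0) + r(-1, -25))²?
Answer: 628849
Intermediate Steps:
B(Q, N) = N²
o(d, E) = -10
r(b, F) = -32*F + 3*b⁴ (r(b, F) = ((b*3)*b²)*b - 32*F = ((3*b)*b²)*b - 32*F = (3*b³)*b - 32*F = 3*b⁴ - 32*F = -32*F + 3*b⁴)
(o(39, 0) + r(-1, -25))² = (-10 + (-32*(-25) + 3*(-1)⁴))² = (-10 + (800 + 3*1))² = (-10 + (800 + 3))² = (-10 + 803)² = 793² = 628849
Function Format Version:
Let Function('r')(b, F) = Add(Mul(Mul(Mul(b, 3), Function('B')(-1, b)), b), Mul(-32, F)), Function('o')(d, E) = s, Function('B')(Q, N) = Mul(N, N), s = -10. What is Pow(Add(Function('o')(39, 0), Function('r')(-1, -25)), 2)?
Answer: 628849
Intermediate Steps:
Function('B')(Q, N) = Pow(N, 2)
Function('o')(d, E) = -10
Function('r')(b, F) = Add(Mul(-32, F), Mul(3, Pow(b, 4))) (Function('r')(b, F) = Add(Mul(Mul(Mul(b, 3), Pow(b, 2)), b), Mul(-32, F)) = Add(Mul(Mul(Mul(3, b), Pow(b, 2)), b), Mul(-32, F)) = Add(Mul(Mul(3, Pow(b, 3)), b), Mul(-32, F)) = Add(Mul(3, Pow(b, 4)), Mul(-32, F)) = Add(Mul(-32, F), Mul(3, Pow(b, 4))))
Pow(Add(Function('o')(39, 0), Function('r')(-1, -25)), 2) = Pow(Add(-10, Add(Mul(-32, -25), Mul(3, Pow(-1, 4)))), 2) = Pow(Add(-10, Add(800, Mul(3, 1))), 2) = Pow(Add(-10, Add(800, 3)), 2) = Pow(Add(-10, 803), 2) = Pow(793, 2) = 628849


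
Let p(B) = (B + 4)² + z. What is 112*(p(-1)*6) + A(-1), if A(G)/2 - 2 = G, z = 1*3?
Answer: 8066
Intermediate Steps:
z = 3
A(G) = 4 + 2*G
p(B) = 3 + (4 + B)² (p(B) = (B + 4)² + 3 = (4 + B)² + 3 = 3 + (4 + B)²)
112*(p(-1)*6) + A(-1) = 112*((3 + (4 - 1)²)*6) + (4 + 2*(-1)) = 112*((3 + 3²)*6) + (4 - 2) = 112*((3 + 9)*6) + 2 = 112*(12*6) + 2 = 112*72 + 2 = 8064 + 2 = 8066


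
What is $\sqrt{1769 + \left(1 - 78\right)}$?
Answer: $6 \sqrt{47} \approx 41.134$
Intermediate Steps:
$\sqrt{1769 + \left(1 - 78\right)} = \sqrt{1769 - 77} = \sqrt{1692} = 6 \sqrt{47}$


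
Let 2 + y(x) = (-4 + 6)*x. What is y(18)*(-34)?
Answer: -1156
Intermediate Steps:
y(x) = -2 + 2*x (y(x) = -2 + (-4 + 6)*x = -2 + 2*x)
y(18)*(-34) = (-2 + 2*18)*(-34) = (-2 + 36)*(-34) = 34*(-34) = -1156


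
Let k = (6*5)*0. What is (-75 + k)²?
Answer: 5625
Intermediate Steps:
k = 0 (k = 30*0 = 0)
(-75 + k)² = (-75 + 0)² = (-75)² = 5625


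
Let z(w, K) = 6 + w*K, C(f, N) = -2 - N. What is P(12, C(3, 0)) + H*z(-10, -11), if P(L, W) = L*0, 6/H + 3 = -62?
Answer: -696/65 ≈ -10.708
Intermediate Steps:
H = -6/65 (H = 6/(-3 - 62) = 6/(-65) = 6*(-1/65) = -6/65 ≈ -0.092308)
z(w, K) = 6 + K*w
P(L, W) = 0
P(12, C(3, 0)) + H*z(-10, -11) = 0 - 6*(6 - 11*(-10))/65 = 0 - 6*(6 + 110)/65 = 0 - 6/65*116 = 0 - 696/65 = -696/65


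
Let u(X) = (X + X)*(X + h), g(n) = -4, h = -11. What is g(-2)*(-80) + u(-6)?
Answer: 524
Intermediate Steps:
u(X) = 2*X*(-11 + X) (u(X) = (X + X)*(X - 11) = (2*X)*(-11 + X) = 2*X*(-11 + X))
g(-2)*(-80) + u(-6) = -4*(-80) + 2*(-6)*(-11 - 6) = 320 + 2*(-6)*(-17) = 320 + 204 = 524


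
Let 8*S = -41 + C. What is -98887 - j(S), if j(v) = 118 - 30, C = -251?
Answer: -98975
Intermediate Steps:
S = -73/2 (S = (-41 - 251)/8 = (⅛)*(-292) = -73/2 ≈ -36.500)
j(v) = 88
-98887 - j(S) = -98887 - 1*88 = -98887 - 88 = -98975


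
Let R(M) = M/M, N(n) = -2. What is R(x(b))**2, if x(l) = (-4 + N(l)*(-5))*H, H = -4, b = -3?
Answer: 1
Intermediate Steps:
x(l) = -24 (x(l) = (-4 - 2*(-5))*(-4) = (-4 + 10)*(-4) = 6*(-4) = -24)
R(M) = 1
R(x(b))**2 = 1**2 = 1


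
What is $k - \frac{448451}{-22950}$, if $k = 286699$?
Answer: $\frac{6580190501}{22950} \approx 2.8672 \cdot 10^{5}$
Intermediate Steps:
$k - \frac{448451}{-22950} = 286699 - \frac{448451}{-22950} = 286699 - 448451 \left(- \frac{1}{22950}\right) = 286699 - - \frac{448451}{22950} = 286699 + \frac{448451}{22950} = \frac{6580190501}{22950}$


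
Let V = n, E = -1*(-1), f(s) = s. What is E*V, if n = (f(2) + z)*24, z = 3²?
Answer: 264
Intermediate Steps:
z = 9
E = 1
n = 264 (n = (2 + 9)*24 = 11*24 = 264)
V = 264
E*V = 1*264 = 264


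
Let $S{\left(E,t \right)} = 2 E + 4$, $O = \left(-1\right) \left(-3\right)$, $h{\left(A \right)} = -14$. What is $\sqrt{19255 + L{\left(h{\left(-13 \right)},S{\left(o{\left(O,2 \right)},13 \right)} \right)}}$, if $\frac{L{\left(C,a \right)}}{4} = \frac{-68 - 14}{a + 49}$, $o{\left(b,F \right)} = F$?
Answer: $\frac{\sqrt{62540799}}{57} \approx 138.74$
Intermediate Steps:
$O = 3$
$S{\left(E,t \right)} = 4 + 2 E$
$L{\left(C,a \right)} = - \frac{328}{49 + a}$ ($L{\left(C,a \right)} = 4 \frac{-68 - 14}{a + 49} = 4 \left(- \frac{82}{49 + a}\right) = - \frac{328}{49 + a}$)
$\sqrt{19255 + L{\left(h{\left(-13 \right)},S{\left(o{\left(O,2 \right)},13 \right)} \right)}} = \sqrt{19255 - \frac{328}{49 + \left(4 + 2 \cdot 2\right)}} = \sqrt{19255 - \frac{328}{49 + \left(4 + 4\right)}} = \sqrt{19255 - \frac{328}{49 + 8}} = \sqrt{19255 - \frac{328}{57}} = \sqrt{\frac{1097207}{57}} = \frac{\sqrt{62540799}}{57}$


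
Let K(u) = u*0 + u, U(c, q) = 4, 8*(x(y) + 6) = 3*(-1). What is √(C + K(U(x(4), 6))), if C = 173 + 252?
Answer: √429 ≈ 20.712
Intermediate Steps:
x(y) = -51/8 (x(y) = -6 + (3*(-1))/8 = -6 + (⅛)*(-3) = -6 - 3/8 = -51/8)
K(u) = u (K(u) = 0 + u = u)
C = 425
√(C + K(U(x(4), 6))) = √(425 + 4) = √429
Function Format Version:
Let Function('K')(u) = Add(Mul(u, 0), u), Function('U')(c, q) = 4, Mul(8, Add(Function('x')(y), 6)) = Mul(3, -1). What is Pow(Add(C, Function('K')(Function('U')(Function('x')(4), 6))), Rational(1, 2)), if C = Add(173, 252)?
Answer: Pow(429, Rational(1, 2)) ≈ 20.712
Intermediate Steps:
Function('x')(y) = Rational(-51, 8) (Function('x')(y) = Add(-6, Mul(Rational(1, 8), Mul(3, -1))) = Add(-6, Mul(Rational(1, 8), -3)) = Add(-6, Rational(-3, 8)) = Rational(-51, 8))
Function('K')(u) = u (Function('K')(u) = Add(0, u) = u)
C = 425
Pow(Add(C, Function('K')(Function('U')(Function('x')(4), 6))), Rational(1, 2)) = Pow(Add(425, 4), Rational(1, 2)) = Pow(429, Rational(1, 2))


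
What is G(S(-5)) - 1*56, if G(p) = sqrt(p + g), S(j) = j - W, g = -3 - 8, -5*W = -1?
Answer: -56 + 9*I*sqrt(5)/5 ≈ -56.0 + 4.0249*I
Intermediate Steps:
W = 1/5 (W = -1/5*(-1) = 1/5 ≈ 0.20000)
g = -11
S(j) = -1/5 + j (S(j) = j - 1*1/5 = j - 1/5 = -1/5 + j)
G(p) = sqrt(-11 + p) (G(p) = sqrt(p - 11) = sqrt(-11 + p))
G(S(-5)) - 1*56 = sqrt(-11 + (-1/5 - 5)) - 1*56 = sqrt(-11 - 26/5) - 56 = sqrt(-81/5) - 56 = 9*I*sqrt(5)/5 - 56 = -56 + 9*I*sqrt(5)/5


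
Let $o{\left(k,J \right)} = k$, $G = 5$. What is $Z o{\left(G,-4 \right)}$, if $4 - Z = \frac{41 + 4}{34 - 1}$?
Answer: $\frac{145}{11} \approx 13.182$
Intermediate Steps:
$Z = \frac{29}{11}$ ($Z = 4 - \frac{41 + 4}{34 - 1} = 4 - \frac{45}{33} = 4 - 45 \cdot \frac{1}{33} = 4 - \frac{15}{11} = \frac{29}{11} \approx 2.6364$)
$Z o{\left(G,-4 \right)} = \frac{29}{11} \cdot 5 = \frac{145}{11}$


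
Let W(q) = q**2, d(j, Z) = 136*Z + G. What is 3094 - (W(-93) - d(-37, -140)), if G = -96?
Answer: -24691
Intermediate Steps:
d(j, Z) = -96 + 136*Z (d(j, Z) = 136*Z - 96 = -96 + 136*Z)
3094 - (W(-93) - d(-37, -140)) = 3094 - ((-93)**2 - (-96 + 136*(-140))) = 3094 - (8649 - (-96 - 19040)) = 3094 - (8649 - 1*(-19136)) = 3094 - (8649 + 19136) = 3094 - 1*27785 = 3094 - 27785 = -24691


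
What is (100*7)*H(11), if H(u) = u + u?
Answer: 15400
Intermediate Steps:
H(u) = 2*u
(100*7)*H(11) = (100*7)*(2*11) = 700*22 = 15400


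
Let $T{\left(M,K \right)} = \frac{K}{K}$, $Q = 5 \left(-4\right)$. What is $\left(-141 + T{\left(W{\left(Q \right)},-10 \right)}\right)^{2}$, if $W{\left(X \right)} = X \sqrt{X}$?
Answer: $19600$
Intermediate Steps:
$Q = -20$
$W{\left(X \right)} = X^{\frac{3}{2}}$
$T{\left(M,K \right)} = 1$
$\left(-141 + T{\left(W{\left(Q \right)},-10 \right)}\right)^{2} = \left(-141 + 1\right)^{2} = \left(-140\right)^{2} = 19600$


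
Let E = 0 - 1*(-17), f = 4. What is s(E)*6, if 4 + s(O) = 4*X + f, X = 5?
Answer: 120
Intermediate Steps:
E = 17 (E = 0 + 17 = 17)
s(O) = 20 (s(O) = -4 + (4*5 + 4) = -4 + (20 + 4) = -4 + 24 = 20)
s(E)*6 = 20*6 = 120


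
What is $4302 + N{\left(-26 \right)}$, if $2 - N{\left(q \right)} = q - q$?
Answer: $4304$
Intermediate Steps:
$N{\left(q \right)} = 2$ ($N{\left(q \right)} = 2 - \left(q - q\right) = 2 - 0 = 2 + 0 = 2$)
$4302 + N{\left(-26 \right)} = 4302 + 2 = 4304$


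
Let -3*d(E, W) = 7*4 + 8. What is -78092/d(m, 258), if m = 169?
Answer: 19523/3 ≈ 6507.7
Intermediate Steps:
d(E, W) = -12 (d(E, W) = -(7*4 + 8)/3 = -(28 + 8)/3 = -⅓*36 = -12)
-78092/d(m, 258) = -78092/(-12) = -78092*(-1/12) = 19523/3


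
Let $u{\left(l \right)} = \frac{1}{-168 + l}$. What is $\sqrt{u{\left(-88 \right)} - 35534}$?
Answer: $\frac{9 i \sqrt{112305}}{16} \approx 188.5 i$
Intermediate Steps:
$\sqrt{u{\left(-88 \right)} - 35534} = \sqrt{\frac{1}{-168 - 88} - 35534} = \sqrt{\frac{1}{-256} - 35534} = \sqrt{- \frac{1}{256} - 35534} = \sqrt{- \frac{9096705}{256}} = \frac{9 i \sqrt{112305}}{16}$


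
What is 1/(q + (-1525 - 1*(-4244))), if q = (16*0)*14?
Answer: 1/2719 ≈ 0.00036778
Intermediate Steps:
q = 0 (q = 0*14 = 0)
1/(q + (-1525 - 1*(-4244))) = 1/(0 + (-1525 - 1*(-4244))) = 1/(0 + (-1525 + 4244)) = 1/(0 + 2719) = 1/2719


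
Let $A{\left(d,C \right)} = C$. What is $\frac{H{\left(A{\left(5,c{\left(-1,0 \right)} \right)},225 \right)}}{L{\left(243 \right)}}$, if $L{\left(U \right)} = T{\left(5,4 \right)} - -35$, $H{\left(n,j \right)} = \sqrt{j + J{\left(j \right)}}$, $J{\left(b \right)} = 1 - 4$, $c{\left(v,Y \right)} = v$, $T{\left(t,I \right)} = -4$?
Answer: $\frac{\sqrt{222}}{31} \approx 0.48063$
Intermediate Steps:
$J{\left(b \right)} = -3$
$H{\left(n,j \right)} = \sqrt{-3 + j}$ ($H{\left(n,j \right)} = \sqrt{j - 3} = \sqrt{-3 + j}$)
$L{\left(U \right)} = 31$ ($L{\left(U \right)} = -4 - -35 = -4 + 35 = 31$)
$\frac{H{\left(A{\left(5,c{\left(-1,0 \right)} \right)},225 \right)}}{L{\left(243 \right)}} = \frac{\sqrt{-3 + 225}}{31} = \sqrt{222} \cdot \frac{1}{31} = \frac{\sqrt{222}}{31}$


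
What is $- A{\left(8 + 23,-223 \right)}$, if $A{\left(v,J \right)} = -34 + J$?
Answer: $257$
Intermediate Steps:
$- A{\left(8 + 23,-223 \right)} = - (-34 - 223) = \left(-1\right) \left(-257\right) = 257$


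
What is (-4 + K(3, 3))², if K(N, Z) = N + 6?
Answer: 25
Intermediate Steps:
K(N, Z) = 6 + N
(-4 + K(3, 3))² = (-4 + (6 + 3))² = (-4 + 9)² = 5² = 25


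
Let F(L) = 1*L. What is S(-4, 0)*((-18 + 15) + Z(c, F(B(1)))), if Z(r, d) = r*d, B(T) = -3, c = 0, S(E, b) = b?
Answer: 0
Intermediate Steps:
F(L) = L
Z(r, d) = d*r
S(-4, 0)*((-18 + 15) + Z(c, F(B(1)))) = 0*((-18 + 15) - 3*0) = 0*(-3 + 0) = 0*(-3) = 0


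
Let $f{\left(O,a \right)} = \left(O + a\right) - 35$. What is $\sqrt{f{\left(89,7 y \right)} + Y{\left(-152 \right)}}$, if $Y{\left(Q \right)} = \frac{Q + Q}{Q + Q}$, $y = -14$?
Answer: $i \sqrt{43} \approx 6.5574 i$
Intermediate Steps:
$f{\left(O,a \right)} = -35 + O + a$
$Y{\left(Q \right)} = 1$ ($Y{\left(Q \right)} = \frac{2 Q}{2 Q} = 2 Q \frac{1}{2 Q} = 1$)
$\sqrt{f{\left(89,7 y \right)} + Y{\left(-152 \right)}} = \sqrt{\left(-35 + 89 + 7 \left(-14\right)\right) + 1} = \sqrt{\left(-35 + 89 - 98\right) + 1} = \sqrt{-44 + 1} = \sqrt{-43} = i \sqrt{43}$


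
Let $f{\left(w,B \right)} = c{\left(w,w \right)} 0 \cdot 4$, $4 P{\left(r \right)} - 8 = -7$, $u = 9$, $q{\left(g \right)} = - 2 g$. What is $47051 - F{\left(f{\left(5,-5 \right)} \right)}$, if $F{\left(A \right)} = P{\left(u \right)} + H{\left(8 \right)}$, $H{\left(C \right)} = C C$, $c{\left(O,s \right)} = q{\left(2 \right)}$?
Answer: $\frac{187947}{4} \approx 46987.0$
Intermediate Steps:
$P{\left(r \right)} = \frac{1}{4}$ ($P{\left(r \right)} = 2 + \frac{1}{4} \left(-7\right) = 2 - \frac{7}{4} = \frac{1}{4}$)
$c{\left(O,s \right)} = -4$ ($c{\left(O,s \right)} = \left(-2\right) 2 = -4$)
$H{\left(C \right)} = C^{2}$
$f{\left(w,B \right)} = 0$ ($f{\left(w,B \right)} = \left(-4\right) 0 \cdot 4 = 0 \cdot 4 = 0$)
$F{\left(A \right)} = \frac{257}{4}$ ($F{\left(A \right)} = \frac{1}{4} + 8^{2} = \frac{1}{4} + 64 = \frac{257}{4}$)
$47051 - F{\left(f{\left(5,-5 \right)} \right)} = 47051 - \frac{257}{4} = \frac{187947}{4}$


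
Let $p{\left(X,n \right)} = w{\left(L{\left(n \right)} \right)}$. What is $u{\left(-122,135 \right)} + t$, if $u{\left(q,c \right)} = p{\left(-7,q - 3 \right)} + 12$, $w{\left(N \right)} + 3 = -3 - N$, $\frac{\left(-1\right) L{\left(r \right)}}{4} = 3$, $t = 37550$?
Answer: $37568$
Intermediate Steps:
$L{\left(r \right)} = -12$ ($L{\left(r \right)} = \left(-4\right) 3 = -12$)
$w{\left(N \right)} = -6 - N$ ($w{\left(N \right)} = -3 - \left(3 + N\right) = -6 - N$)
$p{\left(X,n \right)} = 6$ ($p{\left(X,n \right)} = -6 - -12 = -6 + 12 = 6$)
$u{\left(q,c \right)} = 18$ ($u{\left(q,c \right)} = 6 + 12 = 18$)
$u{\left(-122,135 \right)} + t = 18 + 37550 = 37568$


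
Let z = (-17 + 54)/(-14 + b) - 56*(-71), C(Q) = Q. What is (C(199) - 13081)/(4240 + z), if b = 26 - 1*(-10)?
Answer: -94468/60263 ≈ -1.5676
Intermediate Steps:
b = 36 (b = 26 + 10 = 36)
z = 87509/22 (z = (-17 + 54)/(-14 + 36) - 56*(-71) = 37/22 + 3976 = 87509/22 ≈ 3977.7)
(C(199) - 13081)/(4240 + z) = (199 - 13081)/(4240 + 87509/22) = -12882/180789/22 = -12882*22/180789 = -94468/60263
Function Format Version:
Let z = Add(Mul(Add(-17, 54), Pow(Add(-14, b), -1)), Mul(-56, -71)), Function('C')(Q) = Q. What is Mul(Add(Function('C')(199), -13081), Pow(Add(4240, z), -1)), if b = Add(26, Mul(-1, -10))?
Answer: Rational(-94468, 60263) ≈ -1.5676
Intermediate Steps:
b = 36 (b = Add(26, 10) = 36)
z = Rational(87509, 22) (z = Add(Mul(Add(-17, 54), Pow(Add(-14, 36), -1)), Mul(-56, -71)) = Add(Mul(37, Pow(22, -1)), 3976) = Add(Mul(37, Rational(1, 22)), 3976) = Add(Rational(37, 22), 3976) = Rational(87509, 22) ≈ 3977.7)
Mul(Add(Function('C')(199), -13081), Pow(Add(4240, z), -1)) = Mul(Add(199, -13081), Pow(Add(4240, Rational(87509, 22)), -1)) = Mul(-12882, Pow(Rational(180789, 22), -1)) = Mul(-12882, Rational(22, 180789)) = Rational(-94468, 60263)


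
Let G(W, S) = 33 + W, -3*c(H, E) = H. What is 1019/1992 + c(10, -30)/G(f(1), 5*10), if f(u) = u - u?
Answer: 26987/65736 ≈ 0.41054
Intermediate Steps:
f(u) = 0
c(H, E) = -H/3
1019/1992 + c(10, -30)/G(f(1), 5*10) = 1019/1992 + (-⅓*10)/(33 + 0) = 1019*(1/1992) - 10/3/33 = 1019/1992 - 10/3*1/33 = 1019/1992 - 10/99 = 26987/65736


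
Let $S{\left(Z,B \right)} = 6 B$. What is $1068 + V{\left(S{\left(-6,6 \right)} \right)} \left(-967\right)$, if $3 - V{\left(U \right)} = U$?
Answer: $32979$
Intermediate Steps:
$V{\left(U \right)} = 3 - U$
$1068 + V{\left(S{\left(-6,6 \right)} \right)} \left(-967\right) = 1068 + \left(3 - 6 \cdot 6\right) \left(-967\right) = 1068 + \left(3 - 36\right) \left(-967\right) = 1068 - -31911 = 1068 + 31911 = 32979$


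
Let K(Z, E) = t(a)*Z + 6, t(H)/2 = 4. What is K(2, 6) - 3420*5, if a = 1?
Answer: -17078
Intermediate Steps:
t(H) = 8 (t(H) = 2*4 = 8)
K(Z, E) = 6 + 8*Z (K(Z, E) = 8*Z + 6 = 6 + 8*Z)
K(2, 6) - 3420*5 = (6 + 8*2) - 3420*5 = (6 + 16) - 114*150 = 22 - 17100 = -17078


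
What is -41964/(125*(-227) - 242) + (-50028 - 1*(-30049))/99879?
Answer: 1206527771/952745781 ≈ 1.2664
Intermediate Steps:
-41964/(125*(-227) - 242) + (-50028 - 1*(-30049))/99879 = -41964/(-28375 - 242) + (-50028 + 30049)*(1/99879) = -41964/(-28617) - 19979*1/99879 = -41964*(-1/28617) - 19979/99879 = 13988/9539 - 19979/99879 = 1206527771/952745781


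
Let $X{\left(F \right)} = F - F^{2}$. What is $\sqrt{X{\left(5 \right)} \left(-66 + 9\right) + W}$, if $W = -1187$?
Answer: $i \sqrt{47} \approx 6.8557 i$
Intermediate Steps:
$\sqrt{X{\left(5 \right)} \left(-66 + 9\right) + W} = \sqrt{5 \left(1 - 5\right) \left(-66 + 9\right) - 1187} = \sqrt{5 \left(1 - 5\right) \left(-57\right) - 1187} = \sqrt{5 \left(-4\right) \left(-57\right) - 1187} = \sqrt{\left(-20\right) \left(-57\right) - 1187} = \sqrt{1140 - 1187} = \sqrt{-47} = i \sqrt{47}$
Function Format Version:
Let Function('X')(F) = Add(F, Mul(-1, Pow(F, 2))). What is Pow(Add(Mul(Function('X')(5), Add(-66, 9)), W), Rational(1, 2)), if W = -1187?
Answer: Mul(I, Pow(47, Rational(1, 2))) ≈ Mul(6.8557, I)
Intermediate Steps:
Pow(Add(Mul(Function('X')(5), Add(-66, 9)), W), Rational(1, 2)) = Pow(Add(Mul(Mul(5, Add(1, Mul(-1, 5))), Add(-66, 9)), -1187), Rational(1, 2)) = Pow(Add(Mul(Mul(5, Add(1, -5)), -57), -1187), Rational(1, 2)) = Pow(Add(Mul(Mul(5, -4), -57), -1187), Rational(1, 2)) = Pow(Add(Mul(-20, -57), -1187), Rational(1, 2)) = Pow(Add(1140, -1187), Rational(1, 2)) = Pow(-47, Rational(1, 2)) = Mul(I, Pow(47, Rational(1, 2)))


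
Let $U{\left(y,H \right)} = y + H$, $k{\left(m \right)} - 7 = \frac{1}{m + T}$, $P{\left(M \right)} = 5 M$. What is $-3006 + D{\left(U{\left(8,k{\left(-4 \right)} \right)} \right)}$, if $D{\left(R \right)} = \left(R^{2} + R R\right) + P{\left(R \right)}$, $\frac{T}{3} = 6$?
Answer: $- \frac{121341}{49} \approx -2476.3$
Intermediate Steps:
$T = 18$ ($T = 3 \cdot 6 = 18$)
$k{\left(m \right)} = 7 + \frac{1}{18 + m}$ ($k{\left(m \right)} = 7 + \frac{1}{m + 18} = 7 + \frac{1}{18 + m}$)
$U{\left(y,H \right)} = H + y$
$D{\left(R \right)} = 2 R^{2} + 5 R$ ($D{\left(R \right)} = \left(R^{2} + R R\right) + 5 R = \left(R^{2} + R^{2}\right) + 5 R = 2 R^{2} + 5 R$)
$-3006 + D{\left(U{\left(8,k{\left(-4 \right)} \right)} \right)} = -3006 + \left(\frac{127 + 7 \left(-4\right)}{18 - 4} + 8\right) \left(5 + 2 \left(\frac{127 + 7 \left(-4\right)}{18 - 4} + 8\right)\right) = -3006 + \left(\frac{127 - 28}{14} + 8\right) \left(5 + 2 \left(\frac{127 - 28}{14} + 8\right)\right) = -3006 + \left(\frac{1}{14} \cdot 99 + 8\right) \left(5 + 2 \left(\frac{1}{14} \cdot 99 + 8\right)\right) = -3006 + \left(\frac{99}{14} + 8\right) \left(5 + 2 \left(\frac{99}{14} + 8\right)\right) = -3006 + \frac{211 \left(5 + 2 \cdot \frac{211}{14}\right)}{14} = -3006 + \frac{211 \left(5 + \frac{211}{7}\right)}{14} = -3006 + \frac{211}{14} \cdot \frac{246}{7} = -3006 + \frac{25953}{49} = - \frac{121341}{49}$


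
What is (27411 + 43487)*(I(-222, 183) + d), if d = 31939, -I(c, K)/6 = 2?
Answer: 2263560446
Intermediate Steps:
I(c, K) = -12 (I(c, K) = -6*2 = -12)
(27411 + 43487)*(I(-222, 183) + d) = (27411 + 43487)*(-12 + 31939) = 70898*31927 = 2263560446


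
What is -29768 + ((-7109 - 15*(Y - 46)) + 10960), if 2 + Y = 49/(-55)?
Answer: -277020/11 ≈ -25184.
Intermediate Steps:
Y = -159/55 (Y = -2 + 49/(-55) = -2 + 49*(-1/55) = -2 - 49/55 = -159/55 ≈ -2.8909)
-29768 + ((-7109 - 15*(Y - 46)) + 10960) = -29768 + ((-7109 - 15*(-159/55 - 46)) + 10960) = -29768 + ((-7109 - 15*(-2689/55)) + 10960) = -29768 + ((-7109 + 8067/11) + 10960) = -29768 + (-70132/11 + 10960) = -29768 + 50428/11 = -277020/11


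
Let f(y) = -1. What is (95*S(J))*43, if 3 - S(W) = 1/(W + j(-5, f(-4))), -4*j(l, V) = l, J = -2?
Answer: 53105/3 ≈ 17702.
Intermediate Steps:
j(l, V) = -l/4
S(W) = 3 - 1/(5/4 + W) (S(W) = 3 - 1/(W - ¼*(-5)) = 3 - 1/(W + 5/4) = 3 - 1/(5/4 + W))
(95*S(J))*43 = (95*((11 + 12*(-2))/(5 + 4*(-2))))*43 = (95*((11 - 24)/(5 - 8)))*43 = (95*(-13/(-3)))*43 = (95*(-⅓*(-13)))*43 = (95*(13/3))*43 = (1235/3)*43 = 53105/3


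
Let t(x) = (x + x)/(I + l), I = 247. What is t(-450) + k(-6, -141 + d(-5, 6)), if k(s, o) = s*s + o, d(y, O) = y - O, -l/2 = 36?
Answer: -848/7 ≈ -121.14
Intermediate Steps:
l = -72 (l = -2*36 = -72)
t(x) = 2*x/175 (t(x) = (x + x)/(247 - 72) = (2*x)/175 = (2*x)*(1/175) = 2*x/175)
k(s, o) = o + s**2 (k(s, o) = s**2 + o = o + s**2)
t(-450) + k(-6, -141 + d(-5, 6)) = (2/175)*(-450) + ((-141 + (-5 - 1*6)) + (-6)**2) = -36/7 + ((-141 + (-5 - 6)) + 36) = -36/7 + ((-141 - 11) + 36) = -36/7 + (-152 + 36) = -36/7 - 116 = -848/7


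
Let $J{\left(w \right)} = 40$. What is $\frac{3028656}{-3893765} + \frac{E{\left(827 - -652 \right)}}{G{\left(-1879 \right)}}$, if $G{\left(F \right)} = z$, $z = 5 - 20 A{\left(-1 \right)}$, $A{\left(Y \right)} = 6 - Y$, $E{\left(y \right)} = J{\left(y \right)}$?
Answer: $- \frac{112923832}{105131655} \approx -1.0741$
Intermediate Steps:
$E{\left(y \right)} = 40$
$z = -135$ ($z = 5 - 20 \left(6 - -1\right) = 5 - 20 \left(6 + 1\right) = 5 - 140 = -135$)
$G{\left(F \right)} = -135$
$\frac{3028656}{-3893765} + \frac{E{\left(827 - -652 \right)}}{G{\left(-1879 \right)}} = \frac{3028656}{-3893765} + \frac{40}{-135} = 3028656 \left(- \frac{1}{3893765}\right) + 40 \left(- \frac{1}{135}\right) = - \frac{3028656}{3893765} - \frac{8}{27} = - \frac{112923832}{105131655}$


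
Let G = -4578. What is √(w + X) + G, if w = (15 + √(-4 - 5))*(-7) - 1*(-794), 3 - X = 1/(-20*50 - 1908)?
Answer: -4578 + √(1462968999 - 44396436*I)/1454 ≈ -4551.7 - 0.3991*I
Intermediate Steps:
X = 8725/2908 (X = 3 - 1/(-20*50 - 1908) = 3 - 1/(-1000 - 1908) = 3 - 1/(-2908) = 3 - 1*(-1/2908) = 3 + 1/2908 = 8725/2908 ≈ 3.0003)
w = 689 - 21*I (w = (15 + √(-9))*(-7) + 794 = (15 + 3*I)*(-7) + 794 = (-105 - 21*I) + 794 = 689 - 21*I ≈ 689.0 - 21.0*I)
√(w + X) + G = √((689 - 21*I) + 8725/2908) - 4578 = √(2012337/2908 - 21*I) - 4578 = -4578 + √(2012337/2908 - 21*I)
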